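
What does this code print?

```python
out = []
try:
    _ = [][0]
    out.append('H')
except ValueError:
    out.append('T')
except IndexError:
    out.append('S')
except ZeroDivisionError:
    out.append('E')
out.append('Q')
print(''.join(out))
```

Execution trace: 'S' (except IndexError) → 'Q' (after the try/except). Output: SQ

Answer: SQ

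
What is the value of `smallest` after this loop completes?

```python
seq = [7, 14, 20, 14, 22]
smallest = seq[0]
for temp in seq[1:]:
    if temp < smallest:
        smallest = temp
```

Minimum of [7, 14, 20, 14, 22]
`smallest` takes the values: 7

Answer: 7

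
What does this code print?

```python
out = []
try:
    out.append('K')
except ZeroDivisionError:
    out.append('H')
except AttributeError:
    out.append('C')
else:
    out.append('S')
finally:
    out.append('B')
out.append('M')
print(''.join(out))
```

Execution trace: 'K' (try body, no exception) → 'S' (else) → 'B' (finally) → 'M' (after the try/except). Output: KSBM

Answer: KSBM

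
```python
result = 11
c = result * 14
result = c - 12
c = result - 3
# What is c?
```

Trace:
`result = 11` → result = 11
`c = result * 14` → c = 154
`result = c - 12` → result = 142
`c = result - 3` → c = 139
So c = 139

Answer: 139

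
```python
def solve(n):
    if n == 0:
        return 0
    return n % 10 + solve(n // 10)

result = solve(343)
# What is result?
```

Sum of digits of 343: 3 + 4 + 3 = 10

Answer: 10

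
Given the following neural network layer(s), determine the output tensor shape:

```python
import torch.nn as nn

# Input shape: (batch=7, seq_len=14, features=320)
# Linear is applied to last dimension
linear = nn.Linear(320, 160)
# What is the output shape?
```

Input: (7, 14, 320) -> Output: (7, 14, 160)

Answer: (7, 14, 160)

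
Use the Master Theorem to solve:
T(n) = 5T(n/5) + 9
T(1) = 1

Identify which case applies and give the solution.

a=5, b=5, f(n)=9. log_5(5) = 1. Since c=0 < 1, Case 1 applies: T(n) = Θ(n^log_b(a)) = O(n).

Answer: O(n) - Case 1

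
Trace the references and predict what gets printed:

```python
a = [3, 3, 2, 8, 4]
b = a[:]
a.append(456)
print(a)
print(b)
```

Key concept: slice [:] creates copy.
Step by step:
`a = [3, 3, 2, 8, 4]` → a = [3, 3, 2, 8, 4]
`b = a[:]` → b = [3, 3, 2, 8, 4]
`a.append(456)` → a = [3, 3, 2, 8, 4, 456]
`print(a)` → prints [3, 3, 2, 8, 4, 456]
`print(b)` → prints [3, 3, 2, 8, 4]

Answer:
[3, 3, 2, 8, 4, 456]
[3, 3, 2, 8, 4]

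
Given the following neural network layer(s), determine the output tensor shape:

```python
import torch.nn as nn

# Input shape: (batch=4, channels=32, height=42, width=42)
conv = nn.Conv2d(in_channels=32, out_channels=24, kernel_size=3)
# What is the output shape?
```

Input: (4, 32, 42, 42) -> Output: (4, 24, 40, 40)

Answer: (4, 24, 40, 40)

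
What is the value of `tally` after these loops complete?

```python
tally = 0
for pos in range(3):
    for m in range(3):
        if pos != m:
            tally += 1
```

3² - 3 (exclude diagonal)
`tally` takes the values: 0 → 1 → 2 → 3 → 4 → 5 → 6

Answer: 6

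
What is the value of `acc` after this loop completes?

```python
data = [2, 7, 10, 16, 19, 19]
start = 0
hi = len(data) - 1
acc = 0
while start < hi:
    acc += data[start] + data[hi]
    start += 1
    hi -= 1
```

Sum of pairs from ends
`acc` takes the values: 0 → 21 → 47 → 73

Answer: 73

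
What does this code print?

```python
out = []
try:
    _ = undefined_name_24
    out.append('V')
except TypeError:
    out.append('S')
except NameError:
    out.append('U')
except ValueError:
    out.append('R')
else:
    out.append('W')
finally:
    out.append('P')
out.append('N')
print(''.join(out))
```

Execution trace: 'U' (except NameError) → 'P' (finally) → 'N' (after the try/except). Output: UPN

Answer: UPN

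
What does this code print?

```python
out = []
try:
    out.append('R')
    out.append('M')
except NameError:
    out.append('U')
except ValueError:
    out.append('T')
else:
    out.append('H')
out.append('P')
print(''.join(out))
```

Execution trace: 'R' (try body) → 'M' (try body, no exception) → 'H' (else) → 'P' (after the try/except). Output: RMHP

Answer: RMHP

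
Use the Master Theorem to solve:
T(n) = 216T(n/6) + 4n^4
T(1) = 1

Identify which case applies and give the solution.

a=216, b=6, f(n)=4n^4. log_6(216) = 3. Since c=4 > 3 and the regularity condition holds (216(n/6)^4 = (216/6^4)n^4 with 216/6^4 < 1), Case 3 applies: T(n) = Θ(f(n)) = O(n^4).

Answer: O(n^4) - Case 3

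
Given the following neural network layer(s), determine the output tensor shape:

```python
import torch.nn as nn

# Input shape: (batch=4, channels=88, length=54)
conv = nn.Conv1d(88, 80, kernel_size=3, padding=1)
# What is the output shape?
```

Input: (4, 88, 54) -> Output: (4, 80, 54)

Answer: (4, 80, 54)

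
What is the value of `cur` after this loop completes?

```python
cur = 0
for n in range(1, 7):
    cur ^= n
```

XOR of 1 to 6
`cur` takes the values: 0 → 1 → 3 → 0 → 4 → 1 → 7

Answer: 7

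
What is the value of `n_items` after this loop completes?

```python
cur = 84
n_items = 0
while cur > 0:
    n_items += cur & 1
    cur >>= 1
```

Count set bits in 84 (binary: 0b1010100)
`n_items` takes the values: 0 → 1 → 2 → 3

Answer: 3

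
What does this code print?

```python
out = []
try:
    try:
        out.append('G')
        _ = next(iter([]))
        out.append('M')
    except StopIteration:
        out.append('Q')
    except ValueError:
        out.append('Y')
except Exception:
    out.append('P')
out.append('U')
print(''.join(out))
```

Execution trace: 'G' (inner try body) → 'Q' (inner except StopIteration) → 'U' (after the try/except). Output: GQU

Answer: GQU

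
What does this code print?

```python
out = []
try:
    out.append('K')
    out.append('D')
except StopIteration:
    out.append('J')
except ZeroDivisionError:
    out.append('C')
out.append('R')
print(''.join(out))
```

Execution trace: 'K' (try body) → 'D' (try body, no exception) → 'R' (after the try/except). Output: KDR

Answer: KDR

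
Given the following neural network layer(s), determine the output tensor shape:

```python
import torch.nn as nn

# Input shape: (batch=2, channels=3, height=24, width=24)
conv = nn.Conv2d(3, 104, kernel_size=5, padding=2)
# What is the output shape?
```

Input: (2, 3, 24, 24) -> Output: (2, 104, 24, 24)

Answer: (2, 104, 24, 24)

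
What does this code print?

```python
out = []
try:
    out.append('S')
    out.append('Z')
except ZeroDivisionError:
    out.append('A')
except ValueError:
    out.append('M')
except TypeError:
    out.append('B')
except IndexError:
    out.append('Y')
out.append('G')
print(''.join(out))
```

Execution trace: 'S' (try body) → 'Z' (try body, no exception) → 'G' (after the try/except). Output: SZG

Answer: SZG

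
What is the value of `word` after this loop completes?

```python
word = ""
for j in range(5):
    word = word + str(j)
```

Concatenate digits 0 to 4
`word` takes the values: "" → "0" → "01" → "012" → "0123" → "01234"

Answer: "01234"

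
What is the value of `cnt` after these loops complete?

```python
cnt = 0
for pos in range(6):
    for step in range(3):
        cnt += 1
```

6 * 3 = 18
`cnt` takes the values: 0 → 1 → 2 → 3 → 4 → 5 → 6 → 7 → 8 → 9 → 10 → 11 → 12 → 13 → 14 → 15 → 16 → 17 → 18

Answer: 18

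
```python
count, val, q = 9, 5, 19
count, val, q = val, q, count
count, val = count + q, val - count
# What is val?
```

Trace:
`count, val, q = 9, 5, 19` → count = 9; val = 5; q = 19
`count, val, q = val, q, count` → count = 5; val = 19; q = 9
`count, val = count + q, val - count` → count = 14; val = 14
So val = 14

Answer: 14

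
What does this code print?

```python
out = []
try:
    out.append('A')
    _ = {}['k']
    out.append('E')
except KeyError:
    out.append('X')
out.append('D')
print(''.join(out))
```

Execution trace: 'A' (try body) → 'X' (except KeyError) → 'D' (after the try/except). Output: AXD

Answer: AXD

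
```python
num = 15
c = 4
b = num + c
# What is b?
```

Trace:
`num = 15` → num = 15
`c = 4` → c = 4
`b = num + c` → b = 19
So b = 19

Answer: 19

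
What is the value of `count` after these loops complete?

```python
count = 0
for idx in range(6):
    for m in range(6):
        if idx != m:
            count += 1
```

6² - 6 (exclude diagonal)
`count` takes the values: 0 → 1 → 2 → 3 → 4 → 5 → 6 → 7 → 8 → 9 → 10 → 11 → 12 → 13 → 14 → 15 → 16 → 17 → 18 → 19 → 20 → 21 → 22 → 23 → 24 → 25 → 26 → 27 → 28 → 29 → 30

Answer: 30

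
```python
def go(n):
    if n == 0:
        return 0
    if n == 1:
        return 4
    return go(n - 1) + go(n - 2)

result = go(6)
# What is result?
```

Build up from base cases: go(0)=0, go(1)=4, go(2)=4, go(3)=8, go(4)=12, go(5)=20, go(6)=32

Answer: 32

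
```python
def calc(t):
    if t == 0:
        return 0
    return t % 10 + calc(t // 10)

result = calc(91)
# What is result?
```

Sum of digits of 91: 1 + 9 = 10

Answer: 10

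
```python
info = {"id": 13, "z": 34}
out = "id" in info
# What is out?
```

Trace:
`info = {"id": 13, "z": 34}` → info = {'id': 13, 'z': 34}
`out = "id" in info` → out = True
So out = True

Answer: True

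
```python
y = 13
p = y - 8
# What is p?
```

Trace:
`y = 13` → y = 13
`p = y - 8` → p = 5
So p = 5

Answer: 5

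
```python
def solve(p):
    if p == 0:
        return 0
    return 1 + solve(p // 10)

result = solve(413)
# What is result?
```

Count of digits of 413: 3

Answer: 3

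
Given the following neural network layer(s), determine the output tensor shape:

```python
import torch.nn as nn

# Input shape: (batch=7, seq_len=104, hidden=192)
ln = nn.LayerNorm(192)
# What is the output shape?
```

Input: (7, 104, 192) -> Output: (7, 104, 192)

Answer: (7, 104, 192)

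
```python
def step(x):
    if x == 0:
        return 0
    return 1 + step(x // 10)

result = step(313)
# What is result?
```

Count of digits of 313: 3

Answer: 3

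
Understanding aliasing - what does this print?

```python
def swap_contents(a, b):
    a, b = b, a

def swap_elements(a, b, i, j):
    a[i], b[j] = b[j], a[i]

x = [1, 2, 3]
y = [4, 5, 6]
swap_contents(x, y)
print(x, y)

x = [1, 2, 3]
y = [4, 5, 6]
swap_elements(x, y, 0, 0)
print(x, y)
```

Key concept: parameter rebinding vs mutation.
Step by step:
`x = [1, 2, 3]` → x = [1, 2, 3]
`y = [4, 5, 6]` → y = [4, 5, 6]
`swap_contents(x, y)` → no visible change to tracked variables
`print(x, y)` → prints [1, 2, 3] [4, 5, 6]
`x = [1, 2, 3]` → x = [1, 2, 3]
`y = [4, 5, 6]` → y = [4, 5, 6]
`swap_elements(x, y, 0, 0)` → x = [4, 2, 3]; y = [1, 5, 6]
`print(x, y)` → prints [4, 2, 3] [1, 5, 6]

Answer:
[1, 2, 3] [4, 5, 6]
[4, 2, 3] [1, 5, 6]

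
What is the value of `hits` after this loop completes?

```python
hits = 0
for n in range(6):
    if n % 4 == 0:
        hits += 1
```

Count numbers divisible by 4 in range(6)
`hits` takes the values: 0 → 1 → 2

Answer: 2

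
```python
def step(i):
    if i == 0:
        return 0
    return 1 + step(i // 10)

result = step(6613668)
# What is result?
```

Count of digits of 6613668: 7

Answer: 7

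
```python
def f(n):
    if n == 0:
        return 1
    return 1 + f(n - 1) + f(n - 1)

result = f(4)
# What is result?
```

f(n) = 1 + 2·f(n-1), f(0)=1. Closed form: (1+1)·2^4 - 1 = 31.

Answer: 31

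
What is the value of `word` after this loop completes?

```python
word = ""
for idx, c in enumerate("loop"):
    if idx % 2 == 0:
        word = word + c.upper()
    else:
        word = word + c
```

Uppercase even positions in 'loop'
`word` takes the values: "" → "L" → "Lo" → "LoO" → "LoOp"

Answer: "LoOp"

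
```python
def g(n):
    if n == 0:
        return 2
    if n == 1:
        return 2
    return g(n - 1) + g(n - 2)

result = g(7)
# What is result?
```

Build up from base cases: g(0)=2, g(1)=2, g(2)=4, g(3)=6, g(4)=10, g(5)=16, g(6)=26, ..., g(7)=42

Answer: 42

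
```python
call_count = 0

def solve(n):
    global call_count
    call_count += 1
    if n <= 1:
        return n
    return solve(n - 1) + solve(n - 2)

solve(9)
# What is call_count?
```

Calls(n) = 1 + Calls(n-1) + Calls(n-2); Calls(0)=Calls(1)=1. For n=9 this gives 109.

Answer: 109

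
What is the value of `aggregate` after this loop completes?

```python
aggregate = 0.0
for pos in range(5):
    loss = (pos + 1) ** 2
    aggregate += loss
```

Sum of squared losses 1² + 2² + ... + 5²
`aggregate` takes the values: 0.0 → 1.0 → 5.0 → 14.0 → 30.0 → 55.0

Answer: 55.0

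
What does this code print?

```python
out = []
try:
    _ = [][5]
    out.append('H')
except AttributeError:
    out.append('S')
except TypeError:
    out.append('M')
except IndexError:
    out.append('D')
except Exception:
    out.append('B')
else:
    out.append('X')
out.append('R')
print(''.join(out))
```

Execution trace: 'D' (except IndexError) → 'R' (after the try/except). Output: DR

Answer: DR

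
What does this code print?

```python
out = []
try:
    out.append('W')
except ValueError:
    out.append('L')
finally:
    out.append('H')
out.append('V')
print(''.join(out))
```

Execution trace: 'W' (try body, no exception) → 'H' (finally) → 'V' (after the try/except). Output: WHV

Answer: WHV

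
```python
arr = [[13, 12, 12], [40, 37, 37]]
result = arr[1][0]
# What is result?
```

Trace:
`arr = [[13, 12, 12], [40, 37, 37]]` → arr = [[13, 12, 12], [40, 37, 37]]
`result = arr[1][0]` → result = 40
So result = 40

Answer: 40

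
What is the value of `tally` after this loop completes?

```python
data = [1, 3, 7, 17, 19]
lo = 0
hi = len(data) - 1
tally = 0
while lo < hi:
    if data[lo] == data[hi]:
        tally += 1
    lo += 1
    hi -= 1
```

Count matching pairs from ends
`tally` takes the values: 0

Answer: 0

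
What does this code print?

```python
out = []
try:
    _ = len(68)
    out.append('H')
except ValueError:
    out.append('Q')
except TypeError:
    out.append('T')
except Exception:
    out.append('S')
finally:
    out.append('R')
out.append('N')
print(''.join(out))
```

Execution trace: 'T' (except TypeError) → 'R' (finally) → 'N' (after the try/except). Output: TRN

Answer: TRN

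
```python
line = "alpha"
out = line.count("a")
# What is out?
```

Trace:
`line = "alpha"` → line = 'alpha'
`out = line.count("a")` → out = 2
So out = 2

Answer: 2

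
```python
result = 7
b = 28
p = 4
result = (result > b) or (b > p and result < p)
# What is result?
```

Trace:
`result = 7` → result = 7
`b = 28` → b = 28
`p = 4` → p = 4
`result = (result > b) or (b > p and result < p)` → result = False
So result = False

Answer: False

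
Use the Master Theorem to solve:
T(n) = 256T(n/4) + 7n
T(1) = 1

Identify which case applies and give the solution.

a=256, b=4, f(n)=7n. log_4(256) = 4. Since c=1 < 4, Case 1 applies: T(n) = Θ(n^log_b(a)) = O(n^4).

Answer: O(n^4) - Case 1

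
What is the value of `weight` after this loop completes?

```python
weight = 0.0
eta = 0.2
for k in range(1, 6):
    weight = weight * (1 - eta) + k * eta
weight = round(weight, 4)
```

Moving average with lr=0.2
`weight` takes the values: 0.0 → 0.2 → 0.56 → 1.048 → 1.6384 → 2.31072 → 2.3107

Answer: 2.3107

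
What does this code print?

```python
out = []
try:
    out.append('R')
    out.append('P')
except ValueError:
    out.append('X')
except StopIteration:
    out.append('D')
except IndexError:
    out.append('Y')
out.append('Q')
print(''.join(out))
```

Execution trace: 'R' (try body) → 'P' (try body, no exception) → 'Q' (after the try/except). Output: RPQ

Answer: RPQ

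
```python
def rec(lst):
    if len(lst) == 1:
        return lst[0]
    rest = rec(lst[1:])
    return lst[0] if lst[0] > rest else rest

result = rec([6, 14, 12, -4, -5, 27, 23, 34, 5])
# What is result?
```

Recursive max over [6, 14, 12, -4, -5, 27, 23, 34, 5] = 34

Answer: 34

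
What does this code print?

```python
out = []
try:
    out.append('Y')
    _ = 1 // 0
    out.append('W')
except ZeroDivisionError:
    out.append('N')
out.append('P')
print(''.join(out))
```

Execution trace: 'Y' (try body) → 'N' (except ZeroDivisionError) → 'P' (after the try/except). Output: YNP

Answer: YNP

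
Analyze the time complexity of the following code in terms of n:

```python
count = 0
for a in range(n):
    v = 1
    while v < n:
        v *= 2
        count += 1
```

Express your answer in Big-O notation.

Each loop level contributes: n × log n. Multiplying the contributions gives O(n log n).

Answer: O(n log n)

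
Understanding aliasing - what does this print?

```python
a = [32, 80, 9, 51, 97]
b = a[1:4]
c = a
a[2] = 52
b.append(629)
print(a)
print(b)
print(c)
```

Key concept: slice vs alias.
Step by step:
`a = [32, 80, 9, 51, 97]` → a = [32, 80, 9, 51, 97]
`b = a[1:4]` → b = [80, 9, 51]
`c = a` → c = [32, 80, 9, 51, 97] (same object as a)
`a[2] = 52` → a = [32, 80, 52, 51, 97] (same object as c); c = [32, 80, 52, 51, 97] (same object as a)
`b.append(629)` → b = [80, 9, 51, 629]
`print(a)` → prints [32, 80, 52, 51, 97]
`print(b)` → prints [80, 9, 51, 629]
`print(c)` → prints [32, 80, 52, 51, 97]

Answer:
[32, 80, 52, 51, 97]
[80, 9, 51, 629]
[32, 80, 52, 51, 97]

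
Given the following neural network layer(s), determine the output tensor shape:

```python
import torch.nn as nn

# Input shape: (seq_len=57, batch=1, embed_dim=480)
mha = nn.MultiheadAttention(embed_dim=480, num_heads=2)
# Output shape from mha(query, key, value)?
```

Input: (57, 1, 480) -> Output: (57, 1, 480)

Answer: (57, 1, 480)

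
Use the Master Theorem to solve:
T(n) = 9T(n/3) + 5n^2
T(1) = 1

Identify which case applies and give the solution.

a=9, b=3, f(n)=5n^2. log_3(9) = 2. Since c=2 = 2, Case 2 applies: T(n) = Θ(n^log_b(a) · log n) = O(n^2 log n).

Answer: O(n^2 log n) - Case 2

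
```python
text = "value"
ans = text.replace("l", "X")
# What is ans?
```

Trace:
`text = "value"` → text = 'value'
`ans = text.replace("l", "X")` → ans = 'vaXue'
So ans = 'vaXue'

Answer: 'vaXue'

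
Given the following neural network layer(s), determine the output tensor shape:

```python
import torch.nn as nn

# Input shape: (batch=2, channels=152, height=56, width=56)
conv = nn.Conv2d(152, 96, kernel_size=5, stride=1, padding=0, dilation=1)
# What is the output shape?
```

Input: (2, 152, 56, 56) -> Output: (2, 96, 52, 52)

Answer: (2, 96, 52, 52)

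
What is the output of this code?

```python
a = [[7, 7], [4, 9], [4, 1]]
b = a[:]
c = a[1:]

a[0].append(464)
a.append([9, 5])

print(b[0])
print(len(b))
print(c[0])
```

Key concept: slice with nested mutation.
Step by step:
`a = [[7, 7], [4, 9], [4, 1]]` → a = [[7, 7], [4, 9], [4, 1]]
`b = a[:]` → b = [[7, 7], [4, 9], [4, 1]]
`c = a[1:]` → c = [[4, 9], [4, 1]]
`a[0].append(464)` → a = [[7, 7, 464], [4, 9], [4, 1]]; b = [[7, 7, 464], [4, 9], [4, 1]]
`a.append([9, 5])` → a = [[7, 7, 464], [4, 9], [4, 1], [9, 5]]
`print(b[0])` → prints [7, 7, 464]
`print(len(b))` → prints 3
`print(c[0])` → prints [4, 9]

Answer:
[7, 7, 464]
3
[4, 9]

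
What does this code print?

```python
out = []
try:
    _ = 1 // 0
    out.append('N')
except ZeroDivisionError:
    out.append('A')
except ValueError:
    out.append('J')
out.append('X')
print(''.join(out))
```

Execution trace: 'A' (except ZeroDivisionError) → 'X' (after the try/except). Output: AX

Answer: AX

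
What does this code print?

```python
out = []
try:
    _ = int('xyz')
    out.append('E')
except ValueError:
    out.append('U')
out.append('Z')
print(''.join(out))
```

Execution trace: 'U' (except ValueError) → 'Z' (after the try/except). Output: UZ

Answer: UZ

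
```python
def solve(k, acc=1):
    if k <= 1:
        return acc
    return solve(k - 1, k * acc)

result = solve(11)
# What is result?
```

Accumulator trace (n, acc): (11, 1) -> (10, 11) -> (9, 110) -> (8, 990) -> (7, 7920) -> (6, 55440) -> (5, 332640) -> (4, 1663200) -> (3, 6652800) -> (2, 19958400) -> (1, 39916800) -> return 39916800

Answer: 39916800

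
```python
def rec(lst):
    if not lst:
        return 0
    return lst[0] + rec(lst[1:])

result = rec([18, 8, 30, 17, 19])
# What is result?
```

18 + 8 + 30 + 17 + 19 + 0 = 92

Answer: 92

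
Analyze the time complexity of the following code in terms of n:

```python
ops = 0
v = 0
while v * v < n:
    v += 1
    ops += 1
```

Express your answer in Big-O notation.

Each loop level contributes: √n. Multiplying the contributions gives O(√n).

Answer: O(√n)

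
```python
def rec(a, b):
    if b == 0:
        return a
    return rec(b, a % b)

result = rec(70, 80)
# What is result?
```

rec(70, 80) -> rec(80, 70) -> rec(70, 10) -> rec(10, 0) -> 10

Answer: 10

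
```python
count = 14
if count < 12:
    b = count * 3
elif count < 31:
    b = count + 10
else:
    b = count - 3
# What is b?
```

Trace:
`count = 14` → count = 14
`if count < 12: ...` → count < 12 is False, count < 31 is True → b = 24
So b = 24

Answer: 24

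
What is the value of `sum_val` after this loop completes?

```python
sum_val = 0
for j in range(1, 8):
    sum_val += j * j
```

Sum of squares 1² to 7² = 140
`sum_val` takes the values: 0 → 1 → 5 → 14 → 30 → 55 → 91 → 140

Answer: 140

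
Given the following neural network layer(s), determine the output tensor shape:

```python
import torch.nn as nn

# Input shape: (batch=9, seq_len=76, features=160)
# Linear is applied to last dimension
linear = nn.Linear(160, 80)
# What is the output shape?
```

Input: (9, 76, 160) -> Output: (9, 76, 80)

Answer: (9, 76, 80)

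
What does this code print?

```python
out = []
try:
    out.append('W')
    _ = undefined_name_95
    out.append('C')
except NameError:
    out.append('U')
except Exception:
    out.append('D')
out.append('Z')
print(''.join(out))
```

Execution trace: 'W' (try body) → 'U' (except NameError) → 'Z' (after the try/except). Output: WUZ

Answer: WUZ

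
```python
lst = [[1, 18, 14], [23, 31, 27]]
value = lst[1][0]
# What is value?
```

Trace:
`lst = [[1, 18, 14], [23, 31, 27]]` → lst = [[1, 18, 14], [23, 31, 27]]
`value = lst[1][0]` → value = 23
So value = 23

Answer: 23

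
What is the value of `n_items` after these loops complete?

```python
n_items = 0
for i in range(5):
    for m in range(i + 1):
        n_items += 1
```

Triangle: 1 + 2 + ... + 5
`n_items` takes the values: 0 → 1 → 2 → 3 → 4 → 5 → 6 → 7 → 8 → 9 → 10 → 11 → 12 → 13 → 14 → 15

Answer: 15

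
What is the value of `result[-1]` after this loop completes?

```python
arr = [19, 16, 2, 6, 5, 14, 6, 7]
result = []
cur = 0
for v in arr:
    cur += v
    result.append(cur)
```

Cumulative sum ends at 75
`result` takes the values: [] → [19] → [19, 35] → [19, 35, 37] → [19, 35, 37, 43] → [19, 35, 37, 43, 48] → [19, 35, 37, 43, 48, 62] → [19, 35, 37, 43, 48, 62, 68] → [19, 35, 37, 43, 48, 62, 68, 75]
So `result[-1]` = 75

Answer: 75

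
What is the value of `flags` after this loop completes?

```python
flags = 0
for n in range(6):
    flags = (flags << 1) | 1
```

Build 6 consecutive 1-bits: 0b111111
`flags` takes the values: 0 → 1 → 3 → 7 → 15 → 31 → 63

Answer: 63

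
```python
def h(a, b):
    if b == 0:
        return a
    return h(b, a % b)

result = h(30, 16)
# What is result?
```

h(30, 16) -> h(16, 14) -> h(14, 2) -> h(2, 0) -> 2

Answer: 2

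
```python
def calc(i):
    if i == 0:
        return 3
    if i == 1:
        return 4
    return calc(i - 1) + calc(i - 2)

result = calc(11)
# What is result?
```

Build up from base cases: calc(0)=3, calc(1)=4, calc(2)=7, calc(3)=11, calc(4)=18, calc(5)=29, calc(6)=47, ..., calc(11)=521

Answer: 521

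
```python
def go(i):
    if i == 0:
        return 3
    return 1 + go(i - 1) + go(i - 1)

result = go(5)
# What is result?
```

go(i) = 1 + 2·go(i-1), go(0)=3. Closed form: (3+1)·2^5 - 1 = 127.

Answer: 127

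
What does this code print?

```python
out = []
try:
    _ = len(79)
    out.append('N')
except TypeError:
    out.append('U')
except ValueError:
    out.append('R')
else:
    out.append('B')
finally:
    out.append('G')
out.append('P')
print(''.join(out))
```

Execution trace: 'U' (except TypeError) → 'G' (finally) → 'P' (after the try/except). Output: UGP

Answer: UGP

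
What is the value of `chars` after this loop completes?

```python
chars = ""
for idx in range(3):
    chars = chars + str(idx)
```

Concatenate digits 0 to 2
`chars` takes the values: "" → "0" → "01" → "012"

Answer: "012"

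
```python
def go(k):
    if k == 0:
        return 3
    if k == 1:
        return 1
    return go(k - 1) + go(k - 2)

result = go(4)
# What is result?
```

Build up from base cases: go(0)=3, go(1)=1, go(2)=4, go(3)=5, go(4)=9

Answer: 9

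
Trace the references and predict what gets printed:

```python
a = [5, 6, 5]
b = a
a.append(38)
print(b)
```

Key concept: basic list aliasing.
Step by step:
`a = [5, 6, 5]` → a = [5, 6, 5]
`b = a` → b = [5, 6, 5] (same object as a)
`a.append(38)` → a = [5, 6, 5, 38] (same object as b); b = [5, 6, 5, 38] (same object as a)
`print(b)` → prints [5, 6, 5, 38]

Answer: [5, 6, 5, 38]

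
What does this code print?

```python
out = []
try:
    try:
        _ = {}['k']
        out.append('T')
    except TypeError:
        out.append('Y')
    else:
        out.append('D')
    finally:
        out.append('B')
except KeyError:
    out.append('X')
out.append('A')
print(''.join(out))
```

Execution trace: 'B' (finally) → 'X' (outer except KeyError) → 'A' (after the try/except). Output: BXA

Answer: BXA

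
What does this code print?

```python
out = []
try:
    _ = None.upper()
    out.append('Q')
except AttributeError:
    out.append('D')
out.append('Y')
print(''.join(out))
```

Execution trace: 'D' (except AttributeError) → 'Y' (after the try/except). Output: DY

Answer: DY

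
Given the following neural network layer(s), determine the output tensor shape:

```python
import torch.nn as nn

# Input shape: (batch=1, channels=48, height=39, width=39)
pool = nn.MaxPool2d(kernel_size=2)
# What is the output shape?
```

Input: (1, 48, 39, 39) -> Output: (1, 48, 19, 19)

Answer: (1, 48, 19, 19)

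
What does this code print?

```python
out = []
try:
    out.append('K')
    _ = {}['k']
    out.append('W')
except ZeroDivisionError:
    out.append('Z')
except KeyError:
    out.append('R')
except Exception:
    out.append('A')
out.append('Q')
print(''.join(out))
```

Execution trace: 'K' (try body) → 'R' (except KeyError) → 'Q' (after the try/except). Output: KRQ

Answer: KRQ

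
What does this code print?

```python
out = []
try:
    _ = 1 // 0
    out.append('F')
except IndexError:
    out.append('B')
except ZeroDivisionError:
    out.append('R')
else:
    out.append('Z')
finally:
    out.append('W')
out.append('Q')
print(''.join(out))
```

Execution trace: 'R' (except ZeroDivisionError) → 'W' (finally) → 'Q' (after the try/except). Output: RWQ

Answer: RWQ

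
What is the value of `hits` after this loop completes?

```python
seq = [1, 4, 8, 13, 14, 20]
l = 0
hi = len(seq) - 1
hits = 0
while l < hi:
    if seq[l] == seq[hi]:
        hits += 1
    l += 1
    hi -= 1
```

Count matching pairs from ends
`hits` takes the values: 0

Answer: 0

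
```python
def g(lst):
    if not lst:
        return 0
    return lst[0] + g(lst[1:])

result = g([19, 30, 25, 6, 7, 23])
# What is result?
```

19 + 30 + 25 + 6 + 7 + 23 + 0 = 110

Answer: 110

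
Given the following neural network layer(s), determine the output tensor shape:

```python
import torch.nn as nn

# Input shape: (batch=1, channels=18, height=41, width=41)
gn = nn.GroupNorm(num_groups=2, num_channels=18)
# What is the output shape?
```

Input: (1, 18, 41, 41) -> Output: (1, 18, 41, 41)

Answer: (1, 18, 41, 41)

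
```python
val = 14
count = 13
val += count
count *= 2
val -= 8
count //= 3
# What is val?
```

Trace:
`val = 14` → val = 14
`count = 13` → count = 13
`val += count` → val = 27
`count *= 2` → count = 26
`val -= 8` → val = 19
`count //= 3` → count = 8
So val = 19

Answer: 19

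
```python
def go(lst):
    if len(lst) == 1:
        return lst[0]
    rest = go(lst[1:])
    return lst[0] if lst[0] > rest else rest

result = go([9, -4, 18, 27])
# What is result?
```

Recursive max over [9, -4, 18, 27] = 27

Answer: 27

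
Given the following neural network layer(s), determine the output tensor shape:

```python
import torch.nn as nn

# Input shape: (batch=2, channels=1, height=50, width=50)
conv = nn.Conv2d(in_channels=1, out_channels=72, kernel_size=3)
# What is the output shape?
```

Input: (2, 1, 50, 50) -> Output: (2, 72, 48, 48)

Answer: (2, 72, 48, 48)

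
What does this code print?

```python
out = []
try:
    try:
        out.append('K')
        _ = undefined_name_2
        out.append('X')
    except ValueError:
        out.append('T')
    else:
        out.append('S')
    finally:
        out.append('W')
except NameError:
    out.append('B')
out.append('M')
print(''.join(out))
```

Execution trace: 'K' (try body) → 'W' (finally) → 'B' (outer except NameError) → 'M' (after the try/except). Output: KWBM

Answer: KWBM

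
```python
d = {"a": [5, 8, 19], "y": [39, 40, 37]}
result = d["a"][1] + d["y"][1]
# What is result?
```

Trace:
`d = {"a": [5, 8, 19], "y": [39, 40, 37]}` → d = {'a': [5, 8, 19], 'y': [39, 40, 37]}
`result = d["a"][1] + d["y"][1]` → result = 48
So result = 48

Answer: 48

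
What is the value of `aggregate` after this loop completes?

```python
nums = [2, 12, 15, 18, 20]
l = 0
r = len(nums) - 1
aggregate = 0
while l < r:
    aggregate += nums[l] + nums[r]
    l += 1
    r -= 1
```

Sum of pairs from ends
`aggregate` takes the values: 0 → 22 → 52

Answer: 52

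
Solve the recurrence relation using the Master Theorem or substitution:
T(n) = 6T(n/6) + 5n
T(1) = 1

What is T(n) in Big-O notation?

By Master Theorem: a=6, b=6, f(n)=5n. Since log_6(6) = 1 and f(n) = Θ(n^1), Case 2 applies. T(n) = O(n log n).

Answer: O(n log n)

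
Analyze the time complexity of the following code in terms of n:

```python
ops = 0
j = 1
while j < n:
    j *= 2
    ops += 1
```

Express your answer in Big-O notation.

Each loop level contributes: log n. Multiplying the contributions gives O(log n).

Answer: O(log n)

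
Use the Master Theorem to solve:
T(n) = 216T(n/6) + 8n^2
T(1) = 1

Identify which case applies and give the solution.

a=216, b=6, f(n)=8n^2. log_6(216) = 3. Since c=2 < 3, Case 1 applies: T(n) = Θ(n^log_b(a)) = O(n^3).

Answer: O(n^3) - Case 1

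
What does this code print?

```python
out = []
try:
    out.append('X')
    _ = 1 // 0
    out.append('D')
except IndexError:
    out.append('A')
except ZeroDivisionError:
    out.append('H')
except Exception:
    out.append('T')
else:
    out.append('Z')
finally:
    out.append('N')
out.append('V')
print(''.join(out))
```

Execution trace: 'X' (try body) → 'H' (except ZeroDivisionError) → 'N' (finally) → 'V' (after the try/except). Output: XHNV

Answer: XHNV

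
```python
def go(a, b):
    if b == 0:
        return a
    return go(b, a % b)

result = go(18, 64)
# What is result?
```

go(18, 64) -> go(64, 18) -> go(18, 10) -> go(10, 8) -> go(8, 2) -> go(2, 0) -> 2

Answer: 2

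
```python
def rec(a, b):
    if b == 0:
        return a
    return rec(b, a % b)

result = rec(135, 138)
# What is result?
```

rec(135, 138) -> rec(138, 135) -> rec(135, 3) -> rec(3, 0) -> 3

Answer: 3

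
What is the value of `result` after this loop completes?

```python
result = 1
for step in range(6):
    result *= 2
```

2^6 = 64
`result` takes the values: 1 → 2 → 4 → 8 → 16 → 32 → 64

Answer: 64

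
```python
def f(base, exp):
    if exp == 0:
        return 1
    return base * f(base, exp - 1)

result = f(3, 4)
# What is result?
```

f(3, 4) = 3 * 3 * 3 * 3 = 81

Answer: 81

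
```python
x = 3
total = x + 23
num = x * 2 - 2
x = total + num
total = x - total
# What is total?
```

Trace:
`x = 3` → x = 3
`total = x + 23` → total = 26
`num = x * 2 - 2` → num = 4
`x = total + num` → x = 30
`total = x - total` → total = 4
So total = 4

Answer: 4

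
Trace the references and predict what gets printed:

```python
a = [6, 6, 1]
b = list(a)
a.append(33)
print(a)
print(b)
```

Key concept: list() constructor creates copy.
Step by step:
`a = [6, 6, 1]` → a = [6, 6, 1]
`b = list(a)` → b = [6, 6, 1]
`a.append(33)` → a = [6, 6, 1, 33]
`print(a)` → prints [6, 6, 1, 33]
`print(b)` → prints [6, 6, 1]

Answer:
[6, 6, 1, 33]
[6, 6, 1]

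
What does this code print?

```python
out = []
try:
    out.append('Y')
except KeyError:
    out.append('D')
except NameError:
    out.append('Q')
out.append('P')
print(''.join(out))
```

Execution trace: 'Y' (try body, no exception) → 'P' (after the try/except). Output: YP

Answer: YP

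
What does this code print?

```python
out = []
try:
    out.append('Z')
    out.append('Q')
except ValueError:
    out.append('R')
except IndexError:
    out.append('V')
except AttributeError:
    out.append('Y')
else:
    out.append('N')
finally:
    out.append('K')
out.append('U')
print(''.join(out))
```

Execution trace: 'Z' (try body) → 'Q' (try body, no exception) → 'N' (else) → 'K' (finally) → 'U' (after the try/except). Output: ZQNKU

Answer: ZQNKU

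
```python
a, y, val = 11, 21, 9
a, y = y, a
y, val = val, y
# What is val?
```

Trace:
`a, y, val = 11, 21, 9` → a = 11; y = 21; val = 9
`a, y = y, a` → a = 21; y = 11
`y, val = val, y` → y = 9; val = 11
So val = 11

Answer: 11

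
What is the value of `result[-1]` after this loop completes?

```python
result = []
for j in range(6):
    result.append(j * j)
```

Last element of squares 0 to 5
`result` takes the values: [] → [0] → [0, 1] → [0, 1, 4] → [0, 1, 4, 9] → [0, 1, 4, 9, 16] → [0, 1, 4, 9, 16, 25]
So `result[-1]` = 25

Answer: 25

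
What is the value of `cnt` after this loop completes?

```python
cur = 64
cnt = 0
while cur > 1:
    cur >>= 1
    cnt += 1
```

Count right shifts until 1
`cnt` takes the values: 0 → 1 → 2 → 3 → 4 → 5 → 6

Answer: 6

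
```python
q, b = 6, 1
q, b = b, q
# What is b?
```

Trace:
`q, b = 6, 1` → q = 6; b = 1
`q, b = b, q` → q = 1; b = 6
So b = 6

Answer: 6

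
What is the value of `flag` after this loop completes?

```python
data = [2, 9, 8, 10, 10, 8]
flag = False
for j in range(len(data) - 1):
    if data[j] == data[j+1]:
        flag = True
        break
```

Check consecutive duplicates in [2, 9, 8, 10, 10, 8]
`flag` takes the values: False → True

Answer: True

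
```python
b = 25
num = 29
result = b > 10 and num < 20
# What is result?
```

Trace:
`b = 25` → b = 25
`num = 29` → num = 29
`result = b > 10 and num < 20` → result = False
So result = False

Answer: False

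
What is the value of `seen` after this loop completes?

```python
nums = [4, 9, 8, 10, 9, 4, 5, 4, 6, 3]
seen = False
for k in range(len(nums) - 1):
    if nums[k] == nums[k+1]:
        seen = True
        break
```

Check consecutive duplicates in [4, 9, 8, 10, 9, 4, 5, 4, 6, 3]
`seen` takes the values: False

Answer: False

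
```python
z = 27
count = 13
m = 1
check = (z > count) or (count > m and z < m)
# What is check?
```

Trace:
`z = 27` → z = 27
`count = 13` → count = 13
`m = 1` → m = 1
`check = (z > count) or (count > m and z < m)` → check = True
So check = True

Answer: True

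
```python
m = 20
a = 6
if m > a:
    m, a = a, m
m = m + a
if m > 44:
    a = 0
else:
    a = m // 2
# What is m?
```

Trace:
`m = 20` → m = 20
`a = 6` → a = 6
`if m > a: ...` → m > a is True → m = 6; a = 20
`m = m + a` → m = 26
`if m > 44: ...` → m > 44 is False, take else branch → a = 13
So m = 26

Answer: 26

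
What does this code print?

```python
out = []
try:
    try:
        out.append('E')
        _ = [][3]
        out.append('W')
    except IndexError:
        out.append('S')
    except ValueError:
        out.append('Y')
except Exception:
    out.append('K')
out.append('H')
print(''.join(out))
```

Execution trace: 'E' (inner try body) → 'S' (inner except IndexError) → 'H' (after the try/except). Output: ESH

Answer: ESH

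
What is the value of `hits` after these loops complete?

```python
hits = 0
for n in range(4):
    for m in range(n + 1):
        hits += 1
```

Triangle: 1 + 2 + ... + 4
`hits` takes the values: 0 → 1 → 2 → 3 → 4 → 5 → 6 → 7 → 8 → 9 → 10

Answer: 10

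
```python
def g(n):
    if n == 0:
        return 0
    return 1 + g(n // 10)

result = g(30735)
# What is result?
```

Count of digits of 30735: 5

Answer: 5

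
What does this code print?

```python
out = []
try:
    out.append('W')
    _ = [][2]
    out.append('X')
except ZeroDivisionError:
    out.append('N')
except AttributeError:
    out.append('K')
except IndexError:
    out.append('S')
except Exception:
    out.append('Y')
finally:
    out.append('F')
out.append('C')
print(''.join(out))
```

Execution trace: 'W' (try body) → 'S' (except IndexError) → 'F' (finally) → 'C' (after the try/except). Output: WSFC

Answer: WSFC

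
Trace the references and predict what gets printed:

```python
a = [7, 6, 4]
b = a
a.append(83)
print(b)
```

Key concept: basic list aliasing.
Step by step:
`a = [7, 6, 4]` → a = [7, 6, 4]
`b = a` → b = [7, 6, 4] (same object as a)
`a.append(83)` → a = [7, 6, 4, 83] (same object as b); b = [7, 6, 4, 83] (same object as a)
`print(b)` → prints [7, 6, 4, 83]

Answer: [7, 6, 4, 83]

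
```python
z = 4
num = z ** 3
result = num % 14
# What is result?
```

Trace:
`z = 4` → z = 4
`num = z ** 3` → num = 64
`result = num % 14` → result = 8
So result = 8

Answer: 8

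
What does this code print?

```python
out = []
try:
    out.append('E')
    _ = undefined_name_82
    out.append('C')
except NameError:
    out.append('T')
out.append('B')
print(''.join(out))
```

Execution trace: 'E' (try body) → 'T' (except NameError) → 'B' (after the try/except). Output: ETB

Answer: ETB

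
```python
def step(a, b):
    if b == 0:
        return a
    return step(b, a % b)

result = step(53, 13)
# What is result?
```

step(53, 13) -> step(13, 1) -> step(1, 0) -> 1

Answer: 1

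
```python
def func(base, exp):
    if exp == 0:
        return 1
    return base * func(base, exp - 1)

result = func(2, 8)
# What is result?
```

func(2, 8) = 2 * 2 * 2 * 2 * 2 * 2 * 2 * 2 = 256

Answer: 256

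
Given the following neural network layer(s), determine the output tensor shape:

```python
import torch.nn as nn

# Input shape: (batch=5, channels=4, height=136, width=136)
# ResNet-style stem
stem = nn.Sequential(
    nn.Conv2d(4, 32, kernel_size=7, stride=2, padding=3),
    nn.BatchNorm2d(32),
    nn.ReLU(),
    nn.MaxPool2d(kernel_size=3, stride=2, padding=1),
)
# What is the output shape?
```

Input: (5, 4, 136, 136) -> after Conv2d 7x7 stride=2: (5, 32, 68, 68) -> Output: (5, 32, 34, 34)

Answer: (5, 32, 34, 34)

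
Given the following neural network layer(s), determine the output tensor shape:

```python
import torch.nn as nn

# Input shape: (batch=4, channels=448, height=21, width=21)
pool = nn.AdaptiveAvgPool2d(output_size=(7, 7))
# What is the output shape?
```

Input: (4, 448, 21, 21) -> Output: (4, 448, 7, 7)

Answer: (4, 448, 7, 7)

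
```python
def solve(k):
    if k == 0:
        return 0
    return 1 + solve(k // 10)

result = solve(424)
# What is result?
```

Count of digits of 424: 3

Answer: 3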